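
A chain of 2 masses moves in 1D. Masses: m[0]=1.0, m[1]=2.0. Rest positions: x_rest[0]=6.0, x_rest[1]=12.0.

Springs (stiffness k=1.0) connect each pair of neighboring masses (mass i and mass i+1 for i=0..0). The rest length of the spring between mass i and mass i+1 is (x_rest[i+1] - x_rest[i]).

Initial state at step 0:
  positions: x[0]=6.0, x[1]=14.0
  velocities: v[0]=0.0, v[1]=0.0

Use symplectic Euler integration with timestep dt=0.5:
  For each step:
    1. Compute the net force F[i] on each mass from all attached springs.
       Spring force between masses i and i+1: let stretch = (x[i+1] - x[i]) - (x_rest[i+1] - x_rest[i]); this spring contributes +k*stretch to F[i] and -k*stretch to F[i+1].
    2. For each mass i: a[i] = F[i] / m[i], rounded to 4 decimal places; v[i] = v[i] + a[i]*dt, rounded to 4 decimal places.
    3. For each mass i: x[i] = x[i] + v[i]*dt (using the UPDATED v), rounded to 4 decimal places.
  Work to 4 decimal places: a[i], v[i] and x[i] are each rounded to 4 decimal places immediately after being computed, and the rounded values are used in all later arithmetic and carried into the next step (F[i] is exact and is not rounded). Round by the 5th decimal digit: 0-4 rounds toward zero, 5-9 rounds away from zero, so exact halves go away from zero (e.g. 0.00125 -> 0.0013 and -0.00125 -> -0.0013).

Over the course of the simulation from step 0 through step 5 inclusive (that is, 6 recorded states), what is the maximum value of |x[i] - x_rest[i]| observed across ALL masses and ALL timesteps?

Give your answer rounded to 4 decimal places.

Step 0: x=[6.0000 14.0000] v=[0.0000 0.0000]
Step 1: x=[6.5000 13.7500] v=[1.0000 -0.5000]
Step 2: x=[7.3125 13.3438] v=[1.6250 -0.8125]
Step 3: x=[8.1329 12.9336] v=[1.6407 -0.8204]
Step 4: x=[8.6535 12.6733] v=[1.0411 -0.5206]
Step 5: x=[8.6790 12.6605] v=[0.0510 -0.0256]
Max displacement = 2.6790

Answer: 2.6790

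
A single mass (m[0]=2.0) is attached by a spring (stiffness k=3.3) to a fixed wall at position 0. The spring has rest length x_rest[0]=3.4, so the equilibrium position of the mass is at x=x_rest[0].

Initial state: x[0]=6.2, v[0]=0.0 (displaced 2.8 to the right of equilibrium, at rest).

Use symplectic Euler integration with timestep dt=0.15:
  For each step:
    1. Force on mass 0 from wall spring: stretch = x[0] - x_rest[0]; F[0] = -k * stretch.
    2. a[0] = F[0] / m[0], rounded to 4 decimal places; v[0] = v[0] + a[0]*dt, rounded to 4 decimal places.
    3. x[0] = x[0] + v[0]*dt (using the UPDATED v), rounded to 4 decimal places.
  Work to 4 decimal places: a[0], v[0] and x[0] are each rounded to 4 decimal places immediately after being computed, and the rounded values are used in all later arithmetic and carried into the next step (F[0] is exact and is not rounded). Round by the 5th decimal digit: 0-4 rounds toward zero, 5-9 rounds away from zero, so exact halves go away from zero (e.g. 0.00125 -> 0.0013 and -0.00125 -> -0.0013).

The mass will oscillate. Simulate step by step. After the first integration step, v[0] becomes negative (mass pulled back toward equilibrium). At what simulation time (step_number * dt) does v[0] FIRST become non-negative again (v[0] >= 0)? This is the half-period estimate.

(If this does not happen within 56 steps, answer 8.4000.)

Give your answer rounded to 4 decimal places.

Answer: 2.5500

Derivation:
Step 0: x=[6.2000] v=[0.0000]
Step 1: x=[6.0961] v=[-0.6930]
Step 2: x=[5.8921] v=[-1.3603]
Step 3: x=[5.5955] v=[-1.9771]
Step 4: x=[5.2174] v=[-2.5205]
Step 5: x=[4.7719] v=[-2.9703]
Step 6: x=[4.2754] v=[-3.3098]
Step 7: x=[3.7464] v=[-3.5265]
Step 8: x=[3.2046] v=[-3.6122]
Step 9: x=[2.6700] v=[-3.5638]
Step 10: x=[2.1625] v=[-3.3831]
Step 11: x=[1.7010] v=[-3.0768]
Step 12: x=[1.3026] v=[-2.6563]
Step 13: x=[0.9820] v=[-2.1372]
Step 14: x=[0.7512] v=[-1.5387]
Step 15: x=[0.6187] v=[-0.8831]
Step 16: x=[0.5895] v=[-0.1947]
Step 17: x=[0.6646] v=[0.5009]
First v>=0 after going negative at step 17, time=2.5500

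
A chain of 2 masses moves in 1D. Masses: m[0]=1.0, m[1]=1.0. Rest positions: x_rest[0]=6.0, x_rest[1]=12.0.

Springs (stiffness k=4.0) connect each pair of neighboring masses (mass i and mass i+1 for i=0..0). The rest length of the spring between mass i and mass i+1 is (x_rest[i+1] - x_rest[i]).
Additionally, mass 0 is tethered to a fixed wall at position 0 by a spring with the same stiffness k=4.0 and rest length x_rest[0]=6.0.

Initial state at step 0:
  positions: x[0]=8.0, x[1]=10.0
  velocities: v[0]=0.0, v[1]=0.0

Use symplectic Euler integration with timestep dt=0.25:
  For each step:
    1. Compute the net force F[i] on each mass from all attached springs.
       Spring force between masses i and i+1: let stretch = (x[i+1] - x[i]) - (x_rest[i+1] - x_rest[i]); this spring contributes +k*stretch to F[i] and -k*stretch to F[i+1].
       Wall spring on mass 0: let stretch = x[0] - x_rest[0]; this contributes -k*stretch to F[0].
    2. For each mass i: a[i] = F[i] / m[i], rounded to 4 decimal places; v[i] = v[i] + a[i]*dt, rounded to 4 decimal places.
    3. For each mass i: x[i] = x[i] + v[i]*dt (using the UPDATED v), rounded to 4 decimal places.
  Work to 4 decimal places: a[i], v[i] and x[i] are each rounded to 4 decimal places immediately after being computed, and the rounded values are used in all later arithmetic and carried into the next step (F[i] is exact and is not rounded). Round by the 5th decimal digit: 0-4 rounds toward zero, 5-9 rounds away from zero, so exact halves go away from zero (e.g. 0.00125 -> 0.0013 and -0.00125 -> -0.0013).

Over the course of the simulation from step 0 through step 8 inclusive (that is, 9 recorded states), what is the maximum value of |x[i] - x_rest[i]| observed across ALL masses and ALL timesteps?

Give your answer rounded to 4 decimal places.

Answer: 2.7960

Derivation:
Step 0: x=[8.0000 10.0000] v=[0.0000 0.0000]
Step 1: x=[6.5000 11.0000] v=[-6.0000 4.0000]
Step 2: x=[4.5000 12.3750] v=[-8.0000 5.5000]
Step 3: x=[3.3438 13.2813] v=[-4.6250 3.6250]
Step 4: x=[3.8360 13.2032] v=[1.9687 -0.3125]
Step 5: x=[5.7110 12.2833] v=[7.4999 -3.6797]
Step 6: x=[7.8013 11.2203] v=[8.3612 -4.2520]
Step 7: x=[8.7960 10.8026] v=[3.9789 -1.6710]
Step 8: x=[8.0934 11.3832] v=[-2.8105 2.3224]
Max displacement = 2.7960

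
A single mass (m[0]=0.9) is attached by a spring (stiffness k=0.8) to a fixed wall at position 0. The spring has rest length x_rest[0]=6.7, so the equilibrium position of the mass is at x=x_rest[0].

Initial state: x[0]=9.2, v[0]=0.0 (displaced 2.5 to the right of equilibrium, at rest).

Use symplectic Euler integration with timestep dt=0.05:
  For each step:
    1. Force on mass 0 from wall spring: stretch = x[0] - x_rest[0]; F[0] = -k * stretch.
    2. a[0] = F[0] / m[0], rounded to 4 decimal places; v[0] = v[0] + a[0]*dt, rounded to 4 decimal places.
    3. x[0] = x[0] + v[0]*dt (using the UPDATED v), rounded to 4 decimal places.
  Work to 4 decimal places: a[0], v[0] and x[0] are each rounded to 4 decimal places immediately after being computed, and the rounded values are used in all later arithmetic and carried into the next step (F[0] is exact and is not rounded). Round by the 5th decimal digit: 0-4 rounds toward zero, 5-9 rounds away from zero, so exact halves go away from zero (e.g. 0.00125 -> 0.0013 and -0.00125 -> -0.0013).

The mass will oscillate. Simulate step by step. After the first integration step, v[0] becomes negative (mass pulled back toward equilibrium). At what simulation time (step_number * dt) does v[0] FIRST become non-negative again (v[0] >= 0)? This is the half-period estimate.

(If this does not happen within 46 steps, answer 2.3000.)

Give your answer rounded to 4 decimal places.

Answer: 2.3000

Derivation:
Step 0: x=[9.2000] v=[0.0000]
Step 1: x=[9.1944] v=[-0.1111]
Step 2: x=[9.1833] v=[-0.2220]
Step 3: x=[9.1667] v=[-0.3324]
Step 4: x=[9.1446] v=[-0.4420]
Step 5: x=[9.1171] v=[-0.5507]
Step 6: x=[9.0842] v=[-0.6581]
Step 7: x=[9.0460] v=[-0.7641]
Step 8: x=[9.0026] v=[-0.8684]
Step 9: x=[8.9541] v=[-0.9707]
Step 10: x=[8.9006] v=[-1.0709]
Step 11: x=[8.8422] v=[-1.1687]
Step 12: x=[8.7790] v=[-1.2639]
Step 13: x=[8.7112] v=[-1.3563]
Step 14: x=[8.6389] v=[-1.4457]
Step 15: x=[8.5623] v=[-1.5319]
Step 16: x=[8.4816] v=[-1.6147]
Step 17: x=[8.3969] v=[-1.6939]
Step 18: x=[8.3084] v=[-1.7693]
Step 19: x=[8.2164] v=[-1.8408]
Step 20: x=[8.1210] v=[-1.9082]
Step 21: x=[8.0224] v=[-1.9714]
Step 22: x=[7.9209] v=[-2.0302]
Step 23: x=[7.8167] v=[-2.0845]
Step 24: x=[7.7100] v=[-2.1341]
Step 25: x=[7.6011] v=[-2.1790]
Step 26: x=[7.4901] v=[-2.2191]
Step 27: x=[7.3774] v=[-2.2542]
Step 28: x=[7.2632] v=[-2.2843]
Step 29: x=[7.1477] v=[-2.3093]
Step 30: x=[7.0312] v=[-2.3292]
Step 31: x=[6.9140] v=[-2.3439]
Step 32: x=[6.7963] v=[-2.3534]
Step 33: x=[6.6784] v=[-2.3577]
Step 34: x=[6.5606] v=[-2.3567]
Step 35: x=[6.4431] v=[-2.3505]
Step 36: x=[6.3261] v=[-2.3391]
Step 37: x=[6.2100] v=[-2.3225]
Step 38: x=[6.0950] v=[-2.3007]
Step 39: x=[5.9813] v=[-2.2738]
Step 40: x=[5.8692] v=[-2.2419]
Step 41: x=[5.7590] v=[-2.2050]
Step 42: x=[5.6508] v=[-2.1632]
Step 43: x=[5.5450] v=[-2.1166]
Step 44: x=[5.4417] v=[-2.0653]
Step 45: x=[5.3412] v=[-2.0094]
Step 46: x=[5.2438] v=[-1.9490]
v[0] did not become non-negative within 46 steps; using fallback time=2.3000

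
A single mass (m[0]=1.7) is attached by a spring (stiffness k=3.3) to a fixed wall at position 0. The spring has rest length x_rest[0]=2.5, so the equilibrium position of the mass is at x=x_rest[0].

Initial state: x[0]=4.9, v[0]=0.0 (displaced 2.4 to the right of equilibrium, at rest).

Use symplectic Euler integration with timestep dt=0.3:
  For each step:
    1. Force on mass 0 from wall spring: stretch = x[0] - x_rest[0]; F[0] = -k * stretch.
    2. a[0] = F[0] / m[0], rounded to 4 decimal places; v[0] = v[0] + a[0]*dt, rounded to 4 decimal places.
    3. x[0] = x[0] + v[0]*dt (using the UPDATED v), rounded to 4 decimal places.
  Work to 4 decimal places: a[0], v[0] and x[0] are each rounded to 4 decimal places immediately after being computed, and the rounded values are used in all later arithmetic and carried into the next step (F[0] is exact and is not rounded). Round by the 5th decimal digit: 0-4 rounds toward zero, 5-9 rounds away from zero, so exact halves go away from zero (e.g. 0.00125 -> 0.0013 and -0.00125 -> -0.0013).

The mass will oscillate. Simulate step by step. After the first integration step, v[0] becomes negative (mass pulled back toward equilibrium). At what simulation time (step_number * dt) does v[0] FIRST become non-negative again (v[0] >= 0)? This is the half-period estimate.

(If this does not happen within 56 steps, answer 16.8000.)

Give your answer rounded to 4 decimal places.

Answer: 2.4000

Derivation:
Step 0: x=[4.9000] v=[0.0000]
Step 1: x=[4.4807] v=[-1.3976]
Step 2: x=[3.7154] v=[-2.5511]
Step 3: x=[2.7377] v=[-3.2589]
Step 4: x=[1.7185] v=[-3.3973]
Step 5: x=[0.8358] v=[-2.9422]
Step 6: x=[0.2439] v=[-1.9731]
Step 7: x=[0.0461] v=[-0.6593]
Step 8: x=[0.2770] v=[0.7698]
First v>=0 after going negative at step 8, time=2.4000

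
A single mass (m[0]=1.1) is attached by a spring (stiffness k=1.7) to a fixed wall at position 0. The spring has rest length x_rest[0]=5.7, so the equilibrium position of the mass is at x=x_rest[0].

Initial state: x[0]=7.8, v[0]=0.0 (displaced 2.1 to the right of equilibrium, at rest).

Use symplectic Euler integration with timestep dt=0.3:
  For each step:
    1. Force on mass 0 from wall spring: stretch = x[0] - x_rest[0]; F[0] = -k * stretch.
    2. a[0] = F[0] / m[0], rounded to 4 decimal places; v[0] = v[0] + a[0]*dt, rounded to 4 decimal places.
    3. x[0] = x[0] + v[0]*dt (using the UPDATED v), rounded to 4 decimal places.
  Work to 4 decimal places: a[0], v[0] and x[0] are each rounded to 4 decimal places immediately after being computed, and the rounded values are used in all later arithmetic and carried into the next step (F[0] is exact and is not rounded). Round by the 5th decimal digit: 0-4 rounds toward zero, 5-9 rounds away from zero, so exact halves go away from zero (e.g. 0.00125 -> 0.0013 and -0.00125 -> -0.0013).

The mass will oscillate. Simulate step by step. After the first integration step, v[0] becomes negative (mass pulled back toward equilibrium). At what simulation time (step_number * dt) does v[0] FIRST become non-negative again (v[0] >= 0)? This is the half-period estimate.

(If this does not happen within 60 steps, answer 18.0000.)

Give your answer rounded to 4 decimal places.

Step 0: x=[7.8000] v=[0.0000]
Step 1: x=[7.5079] v=[-0.9737]
Step 2: x=[6.9643] v=[-1.8119]
Step 3: x=[6.2449] v=[-2.3981]
Step 4: x=[5.4497] v=[-2.6507]
Step 5: x=[4.6893] v=[-2.5347]
Step 6: x=[4.0695] v=[-2.0661]
Step 7: x=[3.6765] v=[-1.3101]
Step 8: x=[3.5649] v=[-0.3719]
Step 9: x=[3.7503] v=[0.6180]
First v>=0 after going negative at step 9, time=2.7000

Answer: 2.7000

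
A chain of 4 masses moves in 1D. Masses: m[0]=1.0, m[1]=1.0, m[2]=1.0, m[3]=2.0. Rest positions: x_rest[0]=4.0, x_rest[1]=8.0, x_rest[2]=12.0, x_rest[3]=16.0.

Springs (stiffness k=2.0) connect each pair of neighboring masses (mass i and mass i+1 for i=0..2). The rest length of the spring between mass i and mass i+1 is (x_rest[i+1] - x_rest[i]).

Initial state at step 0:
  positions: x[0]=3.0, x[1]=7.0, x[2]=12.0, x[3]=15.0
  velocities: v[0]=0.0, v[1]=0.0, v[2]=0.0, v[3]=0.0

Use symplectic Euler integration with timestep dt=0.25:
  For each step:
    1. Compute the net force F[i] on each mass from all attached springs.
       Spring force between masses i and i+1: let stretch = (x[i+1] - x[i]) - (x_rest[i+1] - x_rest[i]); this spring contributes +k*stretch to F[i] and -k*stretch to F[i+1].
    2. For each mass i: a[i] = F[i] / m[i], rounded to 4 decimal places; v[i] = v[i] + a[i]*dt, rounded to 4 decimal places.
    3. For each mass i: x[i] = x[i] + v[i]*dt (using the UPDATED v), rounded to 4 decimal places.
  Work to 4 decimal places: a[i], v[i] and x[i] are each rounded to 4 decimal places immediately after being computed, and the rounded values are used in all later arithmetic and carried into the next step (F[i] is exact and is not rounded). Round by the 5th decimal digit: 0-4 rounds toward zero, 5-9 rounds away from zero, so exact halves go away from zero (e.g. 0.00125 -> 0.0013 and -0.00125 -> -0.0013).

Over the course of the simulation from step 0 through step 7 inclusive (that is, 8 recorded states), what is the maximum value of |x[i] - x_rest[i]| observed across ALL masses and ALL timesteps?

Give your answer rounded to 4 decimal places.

Answer: 1.5250

Derivation:
Step 0: x=[3.0000 7.0000 12.0000 15.0000] v=[0.0000 0.0000 0.0000 0.0000]
Step 1: x=[3.0000 7.1250 11.7500 15.0625] v=[0.0000 0.5000 -1.0000 0.2500]
Step 2: x=[3.0156 7.3125 11.3359 15.1680] v=[0.0625 0.7500 -1.6563 0.4219]
Step 3: x=[3.0684 7.4658 10.8979 15.2840] v=[0.2110 0.6133 -1.7520 0.4639]
Step 4: x=[3.1708 7.4985 10.5792 15.3759] v=[0.4097 0.1307 -1.2750 0.3674]
Step 5: x=[3.3142 7.3753 10.4750 15.4180] v=[0.5736 -0.4928 -0.4170 0.1682]
Step 6: x=[3.4653 7.1319 10.6012 15.4011] v=[0.6042 -0.9735 0.5047 -0.0676]
Step 7: x=[3.5747 6.8639 10.8937 15.3342] v=[0.4375 -1.0722 1.1700 -0.2676]
Max displacement = 1.5250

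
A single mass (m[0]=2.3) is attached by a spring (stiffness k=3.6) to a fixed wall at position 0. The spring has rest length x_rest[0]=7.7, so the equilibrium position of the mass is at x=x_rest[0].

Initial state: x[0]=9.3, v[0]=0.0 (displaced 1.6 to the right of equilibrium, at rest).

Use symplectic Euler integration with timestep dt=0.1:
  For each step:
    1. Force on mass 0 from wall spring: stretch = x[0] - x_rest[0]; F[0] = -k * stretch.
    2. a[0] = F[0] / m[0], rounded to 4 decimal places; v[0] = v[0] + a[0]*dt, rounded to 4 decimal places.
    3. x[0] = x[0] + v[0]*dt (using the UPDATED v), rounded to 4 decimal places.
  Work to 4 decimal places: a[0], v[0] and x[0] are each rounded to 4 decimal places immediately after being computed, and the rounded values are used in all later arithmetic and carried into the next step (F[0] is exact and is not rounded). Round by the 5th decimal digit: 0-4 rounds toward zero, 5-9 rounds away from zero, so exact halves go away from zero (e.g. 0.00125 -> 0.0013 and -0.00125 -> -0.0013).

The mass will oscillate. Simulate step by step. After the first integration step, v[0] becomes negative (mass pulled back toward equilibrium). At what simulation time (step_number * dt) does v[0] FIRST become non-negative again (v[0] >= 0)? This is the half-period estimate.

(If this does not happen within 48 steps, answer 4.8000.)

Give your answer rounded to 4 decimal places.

Step 0: x=[9.3000] v=[0.0000]
Step 1: x=[9.2750] v=[-0.2504]
Step 2: x=[9.2253] v=[-0.4969]
Step 3: x=[9.1517] v=[-0.7356]
Step 4: x=[9.0554] v=[-0.9628]
Step 5: x=[8.9379] v=[-1.1750]
Step 6: x=[8.8010] v=[-1.3688]
Step 7: x=[8.6469] v=[-1.5411]
Step 8: x=[8.4780] v=[-1.6893]
Step 9: x=[8.2969] v=[-1.8111]
Step 10: x=[8.1065] v=[-1.9045]
Step 11: x=[7.9097] v=[-1.9681]
Step 12: x=[7.7096] v=[-2.0009]
Step 13: x=[7.5094] v=[-2.0024]
Step 14: x=[7.3121] v=[-1.9726]
Step 15: x=[7.1209] v=[-1.9119]
Step 16: x=[6.9388] v=[-1.8213]
Step 17: x=[6.7686] v=[-1.7022]
Step 18: x=[6.6130] v=[-1.5564]
Step 19: x=[6.4744] v=[-1.3863]
Step 20: x=[6.3550] v=[-1.1945]
Step 21: x=[6.2566] v=[-0.9840]
Step 22: x=[6.1808] v=[-0.7581]
Step 23: x=[6.1288] v=[-0.5203]
Step 24: x=[6.1014] v=[-0.2744]
Step 25: x=[6.0990] v=[-0.0242]
Step 26: x=[6.1216] v=[0.2264]
First v>=0 after going negative at step 26, time=2.6000

Answer: 2.6000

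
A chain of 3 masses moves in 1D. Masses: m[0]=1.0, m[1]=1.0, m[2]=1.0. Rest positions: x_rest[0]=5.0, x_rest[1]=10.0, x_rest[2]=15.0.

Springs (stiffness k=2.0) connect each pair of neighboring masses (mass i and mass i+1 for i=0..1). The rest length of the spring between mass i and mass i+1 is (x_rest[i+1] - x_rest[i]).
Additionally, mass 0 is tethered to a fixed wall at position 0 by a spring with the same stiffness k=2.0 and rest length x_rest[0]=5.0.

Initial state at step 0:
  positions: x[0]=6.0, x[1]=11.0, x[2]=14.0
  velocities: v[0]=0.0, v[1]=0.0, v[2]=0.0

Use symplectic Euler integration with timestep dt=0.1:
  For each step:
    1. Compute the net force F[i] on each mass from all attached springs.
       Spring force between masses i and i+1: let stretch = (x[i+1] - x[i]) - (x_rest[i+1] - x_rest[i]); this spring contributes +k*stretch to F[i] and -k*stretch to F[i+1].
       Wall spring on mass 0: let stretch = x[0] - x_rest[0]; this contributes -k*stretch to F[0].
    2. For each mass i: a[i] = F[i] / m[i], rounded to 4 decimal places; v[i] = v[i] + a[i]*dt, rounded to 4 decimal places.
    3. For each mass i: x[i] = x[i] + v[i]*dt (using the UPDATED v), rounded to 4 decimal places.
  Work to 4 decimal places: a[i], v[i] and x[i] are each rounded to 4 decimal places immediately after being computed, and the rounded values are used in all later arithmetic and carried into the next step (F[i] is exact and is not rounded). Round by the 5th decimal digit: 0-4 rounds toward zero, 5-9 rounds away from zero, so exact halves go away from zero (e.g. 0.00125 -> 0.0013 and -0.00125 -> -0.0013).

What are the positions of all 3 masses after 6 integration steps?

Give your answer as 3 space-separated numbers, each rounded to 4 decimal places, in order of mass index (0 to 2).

Step 0: x=[6.0000 11.0000 14.0000] v=[0.0000 0.0000 0.0000]
Step 1: x=[5.9800 10.9600 14.0400] v=[-0.2000 -0.4000 0.4000]
Step 2: x=[5.9400 10.8820 14.1184] v=[-0.4000 -0.7800 0.7840]
Step 3: x=[5.8800 10.7699 14.2321] v=[-0.5996 -1.1211 1.1367]
Step 4: x=[5.8002 10.6292 14.3765] v=[-0.7976 -1.4066 1.4443]
Step 5: x=[5.7010 10.4669 14.5460] v=[-0.9918 -1.6229 1.6948]
Step 6: x=[5.5831 10.2909 14.7339] v=[-1.1788 -1.7603 1.8790]

Answer: 5.5831 10.2909 14.7339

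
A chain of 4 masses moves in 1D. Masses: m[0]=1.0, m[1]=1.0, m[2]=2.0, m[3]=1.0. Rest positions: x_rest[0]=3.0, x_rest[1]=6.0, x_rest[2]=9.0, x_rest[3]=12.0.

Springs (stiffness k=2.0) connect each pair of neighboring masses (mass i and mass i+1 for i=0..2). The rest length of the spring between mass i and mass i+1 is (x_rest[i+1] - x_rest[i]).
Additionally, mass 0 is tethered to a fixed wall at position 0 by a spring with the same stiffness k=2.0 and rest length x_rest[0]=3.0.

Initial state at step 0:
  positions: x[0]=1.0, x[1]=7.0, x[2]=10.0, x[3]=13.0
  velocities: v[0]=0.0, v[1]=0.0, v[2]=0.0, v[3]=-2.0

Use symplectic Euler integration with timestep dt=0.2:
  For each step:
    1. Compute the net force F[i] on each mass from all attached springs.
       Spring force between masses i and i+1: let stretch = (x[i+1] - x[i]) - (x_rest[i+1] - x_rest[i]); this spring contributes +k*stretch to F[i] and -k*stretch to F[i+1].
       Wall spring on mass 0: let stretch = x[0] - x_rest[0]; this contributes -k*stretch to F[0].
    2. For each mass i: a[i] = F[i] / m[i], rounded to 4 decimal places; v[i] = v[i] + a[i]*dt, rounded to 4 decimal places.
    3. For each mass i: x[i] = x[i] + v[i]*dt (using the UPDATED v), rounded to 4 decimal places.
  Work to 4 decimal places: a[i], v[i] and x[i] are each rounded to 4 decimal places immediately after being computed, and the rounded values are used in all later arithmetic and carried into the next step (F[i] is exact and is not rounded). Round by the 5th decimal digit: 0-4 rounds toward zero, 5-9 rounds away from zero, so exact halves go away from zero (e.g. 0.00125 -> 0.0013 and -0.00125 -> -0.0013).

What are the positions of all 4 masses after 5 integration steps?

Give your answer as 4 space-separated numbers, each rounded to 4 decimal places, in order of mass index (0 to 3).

Step 0: x=[1.0000 7.0000 10.0000 13.0000] v=[0.0000 0.0000 0.0000 -2.0000]
Step 1: x=[1.4000 6.7600 10.0000 12.6000] v=[2.0000 -1.2000 0.0000 -2.0000]
Step 2: x=[2.1168 6.3504 9.9744 12.2320] v=[3.5840 -2.0480 -0.1280 -1.8400]
Step 3: x=[3.0029 5.8920 9.8941 11.9234] v=[4.4307 -2.2918 -0.4013 -1.5430]
Step 4: x=[3.8799 5.5227 9.7349 11.6925] v=[4.3852 -1.8466 -0.7959 -1.1547]
Step 5: x=[4.5780 5.3589 9.4855 11.5450] v=[3.4904 -0.8188 -1.2468 -0.7377]

Answer: 4.5780 5.3589 9.4855 11.5450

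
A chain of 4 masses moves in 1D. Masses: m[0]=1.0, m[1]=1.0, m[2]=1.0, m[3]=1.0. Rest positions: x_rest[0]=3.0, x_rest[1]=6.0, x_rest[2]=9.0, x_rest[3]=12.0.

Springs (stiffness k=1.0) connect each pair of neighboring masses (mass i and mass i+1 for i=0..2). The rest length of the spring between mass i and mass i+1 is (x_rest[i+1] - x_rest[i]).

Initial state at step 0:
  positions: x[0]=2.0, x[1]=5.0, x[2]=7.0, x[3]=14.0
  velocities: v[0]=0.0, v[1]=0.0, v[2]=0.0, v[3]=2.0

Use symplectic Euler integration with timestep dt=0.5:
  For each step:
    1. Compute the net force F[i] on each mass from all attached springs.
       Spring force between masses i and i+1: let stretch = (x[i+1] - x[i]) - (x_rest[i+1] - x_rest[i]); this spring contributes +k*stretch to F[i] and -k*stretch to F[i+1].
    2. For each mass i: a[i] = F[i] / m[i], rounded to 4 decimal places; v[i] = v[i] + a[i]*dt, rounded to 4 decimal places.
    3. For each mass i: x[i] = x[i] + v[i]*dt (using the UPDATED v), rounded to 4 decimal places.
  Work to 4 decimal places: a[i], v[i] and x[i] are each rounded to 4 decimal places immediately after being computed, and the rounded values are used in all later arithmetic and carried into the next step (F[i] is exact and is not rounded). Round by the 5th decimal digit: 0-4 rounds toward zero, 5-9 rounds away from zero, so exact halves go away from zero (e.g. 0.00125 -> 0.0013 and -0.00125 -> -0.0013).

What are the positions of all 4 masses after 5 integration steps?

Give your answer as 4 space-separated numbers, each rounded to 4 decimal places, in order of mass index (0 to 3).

Answer: 2.2266 7.8087 10.4727 12.4922

Derivation:
Step 0: x=[2.0000 5.0000 7.0000 14.0000] v=[0.0000 0.0000 0.0000 2.0000]
Step 1: x=[2.0000 4.7500 8.2500 14.0000] v=[0.0000 -0.5000 2.5000 0.0000]
Step 2: x=[1.9375 4.6875 10.0625 13.3125] v=[-0.1250 -0.1250 3.6250 -1.3750]
Step 3: x=[1.8125 5.2813 11.3438 12.5625] v=[-0.2500 1.1875 2.5625 -1.5000]
Step 4: x=[1.8047 6.5235 11.4141 12.2578] v=[-0.0156 2.4844 0.1406 -0.6094]
Step 5: x=[2.2266 7.8087 10.4727 12.4922] v=[0.8438 2.5703 -1.8829 0.4688]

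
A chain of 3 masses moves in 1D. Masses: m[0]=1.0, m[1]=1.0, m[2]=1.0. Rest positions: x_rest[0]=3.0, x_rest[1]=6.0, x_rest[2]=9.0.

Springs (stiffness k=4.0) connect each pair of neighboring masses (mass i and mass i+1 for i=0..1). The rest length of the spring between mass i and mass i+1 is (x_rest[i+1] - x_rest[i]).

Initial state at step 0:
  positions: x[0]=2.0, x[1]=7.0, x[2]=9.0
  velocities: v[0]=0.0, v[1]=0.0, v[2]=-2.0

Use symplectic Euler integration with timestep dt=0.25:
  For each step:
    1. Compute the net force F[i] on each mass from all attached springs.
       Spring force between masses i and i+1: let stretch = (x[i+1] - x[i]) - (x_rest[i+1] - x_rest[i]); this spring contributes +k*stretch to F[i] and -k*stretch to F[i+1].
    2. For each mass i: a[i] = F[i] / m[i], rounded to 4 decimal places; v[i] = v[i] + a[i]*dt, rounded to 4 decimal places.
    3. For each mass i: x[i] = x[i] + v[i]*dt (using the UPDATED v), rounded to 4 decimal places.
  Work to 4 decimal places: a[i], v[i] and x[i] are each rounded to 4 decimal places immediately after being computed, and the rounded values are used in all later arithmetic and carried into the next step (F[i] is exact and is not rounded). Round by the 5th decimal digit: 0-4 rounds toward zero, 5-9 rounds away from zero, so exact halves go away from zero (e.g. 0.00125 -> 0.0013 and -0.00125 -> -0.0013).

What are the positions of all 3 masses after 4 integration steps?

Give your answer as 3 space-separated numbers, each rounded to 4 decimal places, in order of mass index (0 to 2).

Answer: 3.5274 4.5430 7.9297

Derivation:
Step 0: x=[2.0000 7.0000 9.0000] v=[0.0000 0.0000 -2.0000]
Step 1: x=[2.5000 6.2500 8.7500] v=[2.0000 -3.0000 -1.0000]
Step 2: x=[3.1875 5.1875 8.6250] v=[2.7500 -4.2500 -0.5000]
Step 3: x=[3.6250 4.4844 8.3906] v=[1.7500 -2.8125 -0.9375]
Step 4: x=[3.5274 4.5430 7.9297] v=[-0.3906 0.2343 -1.8437]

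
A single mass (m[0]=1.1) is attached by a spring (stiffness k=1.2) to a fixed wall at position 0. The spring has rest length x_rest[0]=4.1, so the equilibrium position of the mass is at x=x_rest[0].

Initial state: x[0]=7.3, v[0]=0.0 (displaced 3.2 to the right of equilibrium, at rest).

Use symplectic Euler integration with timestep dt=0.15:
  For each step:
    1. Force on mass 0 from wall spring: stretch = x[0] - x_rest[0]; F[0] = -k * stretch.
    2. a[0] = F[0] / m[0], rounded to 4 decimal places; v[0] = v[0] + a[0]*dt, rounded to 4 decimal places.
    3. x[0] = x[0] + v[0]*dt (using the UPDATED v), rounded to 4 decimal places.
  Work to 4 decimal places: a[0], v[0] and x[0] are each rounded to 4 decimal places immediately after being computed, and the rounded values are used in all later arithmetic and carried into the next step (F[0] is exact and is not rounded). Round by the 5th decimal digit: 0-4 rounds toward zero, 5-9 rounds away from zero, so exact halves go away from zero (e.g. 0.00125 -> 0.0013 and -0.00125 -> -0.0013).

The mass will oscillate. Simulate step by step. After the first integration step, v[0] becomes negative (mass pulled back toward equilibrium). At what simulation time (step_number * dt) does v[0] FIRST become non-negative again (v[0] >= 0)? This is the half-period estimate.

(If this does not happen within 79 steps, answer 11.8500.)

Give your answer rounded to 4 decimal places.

Step 0: x=[7.3000] v=[0.0000]
Step 1: x=[7.2215] v=[-0.5236]
Step 2: x=[7.0663] v=[-1.0344]
Step 3: x=[6.8383] v=[-1.5198]
Step 4: x=[6.5431] v=[-1.9679]
Step 5: x=[6.1879] v=[-2.3677]
Step 6: x=[5.7815] v=[-2.7094]
Step 7: x=[5.3338] v=[-2.9846]
Step 8: x=[4.8558] v=[-3.1865]
Step 9: x=[4.3593] v=[-3.3102]
Step 10: x=[3.8564] v=[-3.3526]
Step 11: x=[3.3595] v=[-3.3127]
Step 12: x=[2.8808] v=[-3.1915]
Step 13: x=[2.4320] v=[-2.9920]
Step 14: x=[2.0241] v=[-2.7191]
Step 15: x=[1.6672] v=[-2.3794]
Step 16: x=[1.3700] v=[-1.9813]
Step 17: x=[1.1398] v=[-1.5346]
Step 18: x=[0.9823] v=[-1.0502]
Step 19: x=[0.9013] v=[-0.5400]
Step 20: x=[0.8988] v=[-0.0166]
Step 21: x=[0.9749] v=[0.5072]
First v>=0 after going negative at step 21, time=3.1500

Answer: 3.1500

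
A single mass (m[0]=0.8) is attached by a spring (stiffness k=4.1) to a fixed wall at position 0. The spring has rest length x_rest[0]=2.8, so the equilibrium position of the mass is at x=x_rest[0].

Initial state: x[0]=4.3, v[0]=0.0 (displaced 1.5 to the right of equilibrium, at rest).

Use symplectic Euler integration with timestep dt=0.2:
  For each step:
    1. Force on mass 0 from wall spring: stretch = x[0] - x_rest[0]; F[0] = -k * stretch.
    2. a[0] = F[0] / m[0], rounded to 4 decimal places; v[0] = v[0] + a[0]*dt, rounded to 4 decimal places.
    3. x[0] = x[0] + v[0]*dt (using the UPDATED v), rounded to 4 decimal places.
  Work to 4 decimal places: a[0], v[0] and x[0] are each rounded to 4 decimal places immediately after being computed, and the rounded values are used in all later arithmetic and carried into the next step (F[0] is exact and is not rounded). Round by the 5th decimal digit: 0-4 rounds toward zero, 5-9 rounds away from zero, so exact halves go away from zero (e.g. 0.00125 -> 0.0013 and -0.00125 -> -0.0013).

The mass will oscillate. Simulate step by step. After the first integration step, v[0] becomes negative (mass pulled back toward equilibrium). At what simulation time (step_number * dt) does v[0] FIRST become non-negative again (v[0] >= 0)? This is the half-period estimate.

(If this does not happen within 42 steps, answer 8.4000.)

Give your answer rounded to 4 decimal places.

Answer: 1.4000

Derivation:
Step 0: x=[4.3000] v=[0.0000]
Step 1: x=[3.9925] v=[-1.5375]
Step 2: x=[3.4405] v=[-2.7598]
Step 3: x=[2.7572] v=[-3.4163]
Step 4: x=[2.0827] v=[-3.3724]
Step 5: x=[1.5553] v=[-2.6372]
Step 6: x=[1.2830] v=[-1.3614]
Step 7: x=[1.3217] v=[0.1935]
First v>=0 after going negative at step 7, time=1.4000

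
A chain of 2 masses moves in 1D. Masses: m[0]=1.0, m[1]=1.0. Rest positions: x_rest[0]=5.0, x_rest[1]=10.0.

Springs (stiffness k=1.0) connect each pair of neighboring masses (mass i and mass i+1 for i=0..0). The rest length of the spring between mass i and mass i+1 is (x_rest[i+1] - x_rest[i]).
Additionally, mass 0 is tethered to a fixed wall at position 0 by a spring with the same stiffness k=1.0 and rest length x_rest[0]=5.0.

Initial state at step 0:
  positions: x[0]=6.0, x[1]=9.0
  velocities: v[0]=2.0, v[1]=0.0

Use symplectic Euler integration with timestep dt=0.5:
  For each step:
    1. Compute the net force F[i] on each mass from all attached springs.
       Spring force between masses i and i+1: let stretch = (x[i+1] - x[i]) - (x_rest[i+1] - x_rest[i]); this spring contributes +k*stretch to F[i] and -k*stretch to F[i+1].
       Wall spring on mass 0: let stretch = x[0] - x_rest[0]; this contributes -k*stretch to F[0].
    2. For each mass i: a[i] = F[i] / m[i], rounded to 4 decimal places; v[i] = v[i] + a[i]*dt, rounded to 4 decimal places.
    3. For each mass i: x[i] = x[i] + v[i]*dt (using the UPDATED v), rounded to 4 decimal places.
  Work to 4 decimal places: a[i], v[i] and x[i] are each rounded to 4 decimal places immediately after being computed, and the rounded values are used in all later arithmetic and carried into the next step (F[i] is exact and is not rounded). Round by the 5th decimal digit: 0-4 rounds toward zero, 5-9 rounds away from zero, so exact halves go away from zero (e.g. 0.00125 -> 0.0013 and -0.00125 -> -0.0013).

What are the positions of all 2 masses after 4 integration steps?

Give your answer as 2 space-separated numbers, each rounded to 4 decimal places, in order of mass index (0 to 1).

Step 0: x=[6.0000 9.0000] v=[2.0000 0.0000]
Step 1: x=[6.2500 9.5000] v=[0.5000 1.0000]
Step 2: x=[5.7500 10.4375] v=[-1.0000 1.8750]
Step 3: x=[4.9844 11.4532] v=[-1.5313 2.0313]
Step 4: x=[4.5899 12.1017] v=[-0.7891 1.2969]

Answer: 4.5899 12.1017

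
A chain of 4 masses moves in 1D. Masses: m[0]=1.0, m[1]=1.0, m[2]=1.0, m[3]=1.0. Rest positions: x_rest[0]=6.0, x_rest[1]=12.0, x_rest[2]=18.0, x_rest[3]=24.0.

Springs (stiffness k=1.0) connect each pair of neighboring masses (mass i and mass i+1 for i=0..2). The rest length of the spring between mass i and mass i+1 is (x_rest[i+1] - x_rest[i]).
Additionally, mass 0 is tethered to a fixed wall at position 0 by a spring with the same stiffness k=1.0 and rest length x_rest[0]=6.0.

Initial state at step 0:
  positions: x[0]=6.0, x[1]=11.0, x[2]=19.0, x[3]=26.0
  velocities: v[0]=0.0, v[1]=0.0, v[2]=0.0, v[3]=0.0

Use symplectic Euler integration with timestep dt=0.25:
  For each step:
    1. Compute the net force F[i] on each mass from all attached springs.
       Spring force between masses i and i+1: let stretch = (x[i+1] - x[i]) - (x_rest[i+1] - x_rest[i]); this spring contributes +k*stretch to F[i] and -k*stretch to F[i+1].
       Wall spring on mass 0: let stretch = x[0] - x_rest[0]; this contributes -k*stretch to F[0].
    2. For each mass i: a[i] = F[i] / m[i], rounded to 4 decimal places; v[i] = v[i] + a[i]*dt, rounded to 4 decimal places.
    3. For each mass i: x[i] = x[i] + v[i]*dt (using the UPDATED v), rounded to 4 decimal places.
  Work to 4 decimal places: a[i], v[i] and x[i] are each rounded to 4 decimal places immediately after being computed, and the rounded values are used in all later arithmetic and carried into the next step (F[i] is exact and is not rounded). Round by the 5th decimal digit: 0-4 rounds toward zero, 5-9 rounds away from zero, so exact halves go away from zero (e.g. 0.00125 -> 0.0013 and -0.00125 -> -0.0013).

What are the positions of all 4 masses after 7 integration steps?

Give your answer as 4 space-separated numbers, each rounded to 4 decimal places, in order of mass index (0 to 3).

Step 0: x=[6.0000 11.0000 19.0000 26.0000] v=[0.0000 0.0000 0.0000 0.0000]
Step 1: x=[5.9375 11.1875 18.9375 25.9375] v=[-0.2500 0.7500 -0.2500 -0.2500]
Step 2: x=[5.8320 11.5313 18.8281 25.8125] v=[-0.4219 1.3750 -0.4375 -0.5000]
Step 3: x=[5.7182 11.9749 18.6992 25.6260] v=[-0.4551 1.7744 -0.5156 -0.7461]
Step 4: x=[5.6381 12.4477 18.5830 25.3816] v=[-0.3205 1.8913 -0.4650 -0.9778]
Step 5: x=[5.6312 12.8784 18.5082 25.0872] v=[-0.0276 1.7227 -0.2992 -1.1775]
Step 6: x=[5.7253 13.2080 18.4927 24.7566] v=[0.3764 1.3184 -0.0619 -1.3223]
Step 7: x=[5.9293 13.4002 18.5384 24.4095] v=[0.8158 0.7689 0.1829 -1.3883]

Answer: 5.9293 13.4002 18.5384 24.4095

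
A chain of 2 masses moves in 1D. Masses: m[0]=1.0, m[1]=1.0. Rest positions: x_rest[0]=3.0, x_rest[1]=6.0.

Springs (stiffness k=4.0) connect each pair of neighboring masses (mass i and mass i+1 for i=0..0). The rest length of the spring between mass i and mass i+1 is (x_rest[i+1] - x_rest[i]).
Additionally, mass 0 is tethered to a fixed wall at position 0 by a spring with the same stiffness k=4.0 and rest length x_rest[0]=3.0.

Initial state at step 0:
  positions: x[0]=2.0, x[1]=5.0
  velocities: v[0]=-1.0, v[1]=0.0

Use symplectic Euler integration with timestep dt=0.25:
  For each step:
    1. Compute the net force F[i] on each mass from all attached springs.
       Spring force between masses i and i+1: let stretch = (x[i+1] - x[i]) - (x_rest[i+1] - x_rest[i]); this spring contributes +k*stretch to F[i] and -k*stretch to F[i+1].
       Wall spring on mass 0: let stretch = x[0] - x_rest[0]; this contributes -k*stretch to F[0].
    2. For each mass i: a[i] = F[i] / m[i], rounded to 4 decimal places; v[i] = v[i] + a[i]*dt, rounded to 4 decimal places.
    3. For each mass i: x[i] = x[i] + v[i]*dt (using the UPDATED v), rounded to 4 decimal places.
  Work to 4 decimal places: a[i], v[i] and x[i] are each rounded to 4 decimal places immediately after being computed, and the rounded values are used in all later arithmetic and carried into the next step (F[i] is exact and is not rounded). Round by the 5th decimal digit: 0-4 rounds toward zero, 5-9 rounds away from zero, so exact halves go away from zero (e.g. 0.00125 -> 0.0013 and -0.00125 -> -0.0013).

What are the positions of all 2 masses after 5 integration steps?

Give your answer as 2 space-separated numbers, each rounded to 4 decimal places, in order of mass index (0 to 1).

Answer: 3.1211 5.6406

Derivation:
Step 0: x=[2.0000 5.0000] v=[-1.0000 0.0000]
Step 1: x=[2.0000 5.0000] v=[0.0000 0.0000]
Step 2: x=[2.2500 5.0000] v=[1.0000 0.0000]
Step 3: x=[2.6250 5.0625] v=[1.5000 0.2500]
Step 4: x=[2.9531 5.2656] v=[1.3125 0.8125]
Step 5: x=[3.1211 5.6406] v=[0.6719 1.5000]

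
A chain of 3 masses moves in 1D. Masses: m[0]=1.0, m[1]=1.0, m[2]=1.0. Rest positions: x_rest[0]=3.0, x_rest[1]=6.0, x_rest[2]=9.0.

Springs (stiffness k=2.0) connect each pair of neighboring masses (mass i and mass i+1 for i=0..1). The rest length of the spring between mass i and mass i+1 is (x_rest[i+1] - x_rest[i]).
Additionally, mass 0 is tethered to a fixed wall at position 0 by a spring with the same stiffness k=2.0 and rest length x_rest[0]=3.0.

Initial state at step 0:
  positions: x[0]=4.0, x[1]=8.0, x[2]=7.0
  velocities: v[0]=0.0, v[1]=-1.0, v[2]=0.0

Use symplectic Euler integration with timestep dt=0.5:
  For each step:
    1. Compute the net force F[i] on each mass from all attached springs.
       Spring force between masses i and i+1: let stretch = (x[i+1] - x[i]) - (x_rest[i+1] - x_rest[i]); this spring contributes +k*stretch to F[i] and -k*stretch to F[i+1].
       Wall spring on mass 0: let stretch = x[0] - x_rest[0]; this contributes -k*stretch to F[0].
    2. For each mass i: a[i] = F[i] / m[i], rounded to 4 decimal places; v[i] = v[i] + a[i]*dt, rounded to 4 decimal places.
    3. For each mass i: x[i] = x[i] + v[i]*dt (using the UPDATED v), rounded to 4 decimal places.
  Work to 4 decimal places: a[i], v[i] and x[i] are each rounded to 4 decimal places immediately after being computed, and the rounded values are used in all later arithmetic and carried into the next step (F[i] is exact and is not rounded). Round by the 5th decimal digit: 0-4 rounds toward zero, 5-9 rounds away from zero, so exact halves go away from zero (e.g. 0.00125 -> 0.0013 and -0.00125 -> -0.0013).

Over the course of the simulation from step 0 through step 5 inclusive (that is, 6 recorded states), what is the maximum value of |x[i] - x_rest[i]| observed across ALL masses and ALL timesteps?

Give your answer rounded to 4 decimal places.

Answer: 2.7500

Derivation:
Step 0: x=[4.0000 8.0000 7.0000] v=[0.0000 -1.0000 0.0000]
Step 1: x=[4.0000 5.0000 9.0000] v=[0.0000 -6.0000 4.0000]
Step 2: x=[2.5000 3.5000 10.5000] v=[-3.0000 -3.0000 3.0000]
Step 3: x=[0.2500 5.0000 10.0000] v=[-4.5000 3.0000 -1.0000]
Step 4: x=[0.2500 6.6250 8.5000] v=[0.0000 3.2500 -3.0000]
Step 5: x=[3.3125 6.0000 7.5625] v=[6.1250 -1.2500 -1.8750]
Max displacement = 2.7500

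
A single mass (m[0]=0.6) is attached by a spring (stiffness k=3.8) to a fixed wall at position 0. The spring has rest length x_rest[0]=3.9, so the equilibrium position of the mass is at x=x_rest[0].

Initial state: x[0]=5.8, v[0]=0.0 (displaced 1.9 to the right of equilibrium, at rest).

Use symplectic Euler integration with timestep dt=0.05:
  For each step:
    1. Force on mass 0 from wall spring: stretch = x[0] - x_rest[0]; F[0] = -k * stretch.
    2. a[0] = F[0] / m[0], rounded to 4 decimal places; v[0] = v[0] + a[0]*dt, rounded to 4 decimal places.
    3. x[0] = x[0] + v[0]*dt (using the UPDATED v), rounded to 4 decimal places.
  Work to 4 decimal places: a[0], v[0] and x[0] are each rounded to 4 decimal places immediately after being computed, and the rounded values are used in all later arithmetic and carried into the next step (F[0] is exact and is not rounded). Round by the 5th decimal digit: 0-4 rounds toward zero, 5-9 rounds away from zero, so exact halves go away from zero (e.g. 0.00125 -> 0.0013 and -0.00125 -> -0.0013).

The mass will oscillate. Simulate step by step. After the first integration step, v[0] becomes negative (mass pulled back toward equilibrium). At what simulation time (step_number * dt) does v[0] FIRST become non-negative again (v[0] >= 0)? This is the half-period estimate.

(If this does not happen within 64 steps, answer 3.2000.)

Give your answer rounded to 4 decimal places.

Answer: 1.2500

Derivation:
Step 0: x=[5.8000] v=[0.0000]
Step 1: x=[5.7699] v=[-0.6017]
Step 2: x=[5.7102] v=[-1.1938]
Step 3: x=[5.6219] v=[-1.7670]
Step 4: x=[5.5063] v=[-2.3123]
Step 5: x=[5.3653] v=[-2.8210]
Step 6: x=[5.2011] v=[-3.2850]
Step 7: x=[5.0163] v=[-3.6970]
Step 8: x=[4.8138] v=[-4.0505]
Step 9: x=[4.5968] v=[-4.3399]
Step 10: x=[4.3688] v=[-4.5606]
Step 11: x=[4.1333] v=[-4.7091]
Step 12: x=[3.8942] v=[-4.7830]
Step 13: x=[3.6551] v=[-4.7812]
Step 14: x=[3.4199] v=[-4.7037]
Step 15: x=[3.1923] v=[-4.5517]
Step 16: x=[2.9759] v=[-4.3276]
Step 17: x=[2.7742] v=[-4.0350]
Step 18: x=[2.5903] v=[-3.6785]
Step 19: x=[2.4271] v=[-3.2638]
Step 20: x=[2.2872] v=[-2.7974]
Step 21: x=[2.1729] v=[-2.2867]
Step 22: x=[2.0859] v=[-1.7398]
Step 23: x=[2.0276] v=[-1.1653]
Step 24: x=[1.9990] v=[-0.5724]
Step 25: x=[2.0005] v=[0.0296]
First v>=0 after going negative at step 25, time=1.2500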